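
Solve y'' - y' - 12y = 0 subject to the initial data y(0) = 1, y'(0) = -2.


Characteristic roots of r² - r - 12 = 0 are -3, 4.
General solution y = c₁ e^(-3x) + c₂ e^(4x).
Apply y(0) = 1: c₁ + c₂ = 1. Apply y'(0) = -2: -3 c₁ + 4 c₂ = -2.
Solve: c₁ = 6/7, c₂ = 1/7.
Particular solution: y = (6/7)e^(-3x) + (1/7)e^(4x).


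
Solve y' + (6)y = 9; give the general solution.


P(x) = 6, Q(x) = 9; integrating factor μ = e^(6x).
(μ y)' = 9e^(6x) ⇒ μ y = (3/2)e^(6x) + C.
Divide by μ: y = 3/2 + Ce^(-6x).


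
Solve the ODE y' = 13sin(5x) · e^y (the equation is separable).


Separate: e^(-y) dy = 13sin(5x) dx.
Integrate: -e^(-y) = -(13/5)cos(5x) + C₀.
Rearrange: e^(-y) = (13/5)cos(5x) + C.


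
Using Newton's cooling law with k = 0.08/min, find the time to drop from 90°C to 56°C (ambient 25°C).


From T(t) = T_a + (T₀ - T_a)e^(-kt), set T(t) = 56:
(56 - 25) / (90 - 25) = e^(-0.08t), so t = -ln(0.477)/0.08 ≈ 9.3 minutes.


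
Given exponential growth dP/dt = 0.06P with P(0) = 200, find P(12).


The ODE dP/dt = 0.06P has solution P(t) = P(0)e^(0.06t).
Substitute P(0) = 200 and t = 12: P(12) = 200 e^(0.72) ≈ 411.


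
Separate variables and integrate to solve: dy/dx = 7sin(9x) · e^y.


Separate: e^(-y) dy = 7sin(9x) dx.
Integrate: -e^(-y) = -(7/9)cos(9x) + C₀.
Rearrange: e^(-y) = (7/9)cos(9x) + C.


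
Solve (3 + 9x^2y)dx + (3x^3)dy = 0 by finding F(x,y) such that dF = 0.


Check exactness: ∂M/∂y = 9x^2 and ∂N/∂x = 9x^2; equal, so the equation is exact.
Integrate M with respect to x (treating y as constant): ∫M dx = 3x + 3x^3y + h(y).
Differentiate w.r.t. y and set equal to N: all terms match, so h'(y) = 0 and h is a constant absorbed into C.
General solution: 3x + 3x^3y = C.


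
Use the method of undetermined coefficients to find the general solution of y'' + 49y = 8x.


Homogeneous: r² + 49 = 0 ⇒ r = ±7i, y_h = C₁cos(7x) + C₂sin(7x).
Polynomial forcing; try y_p = Ax + B. Then y_p'' + 49 y_p = 49(Ax + B) = 8x, so B = 0 and A = 8/49.
General solution: y = C₁cos(7x) + C₂sin(7x) + (8/49)x.


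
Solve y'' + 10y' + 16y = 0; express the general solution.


Characteristic equation: r² + 10r + 16 = 0.
Factor: (r + 8)(r + 2) = 0 ⇒ r = -8, -2 (distinct real).
General solution: y = C₁e^(-8x) + C₂e^(-2x).


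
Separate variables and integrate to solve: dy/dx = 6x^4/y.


Separate variables: y dy = 6x^4 dx.
Integrate both sides: y²/2 = (6/5)x^5 + C₀.
Multiply by 2: y² = (12/5)x^5 + C.


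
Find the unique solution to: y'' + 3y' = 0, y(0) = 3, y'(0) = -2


Characteristic roots of r² + 3r = 0 are -3, 0.
General solution y = c₁ e^(-3x) + c₂.
Apply y(0) = 3: c₁ + c₂ = 3. Apply y'(0) = -2: -3 c₁ + 0 c₂ = -2.
Solve: c₁ = 2/3, c₂ = 7/3.
Particular solution: y = (2/3)e^(-3x) + 7/3.


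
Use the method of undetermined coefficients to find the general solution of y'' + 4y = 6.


Homogeneous part: r² + 4 = 0 ⇒ r = ±2i, so y_h = C₁cos(2x) + C₂sin(2x).
Try constant y_p = A; plug in: 4A = 6 ⇒ A = 3/2.
General solution: y = C₁cos(2x) + C₂sin(2x) + 3/2.


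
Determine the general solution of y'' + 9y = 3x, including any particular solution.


Homogeneous: r² + 9 = 0 ⇒ r = ±3i, y_h = C₁cos(3x) + C₂sin(3x).
Polynomial forcing; try y_p = Ax + B. Then y_p'' + 9 y_p = 9(Ax + B) = 3x, so B = 0 and A = 1/3.
General solution: y = C₁cos(3x) + C₂sin(3x) + (1/3)x.


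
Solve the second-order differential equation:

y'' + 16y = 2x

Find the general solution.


Homogeneous: r² + 16 = 0 ⇒ r = ±4i, y_h = C₁cos(4x) + C₂sin(4x).
Polynomial forcing; try y_p = Ax + B. Then y_p'' + 16 y_p = 16(Ax + B) = 2x, so B = 0 and A = 1/8.
General solution: y = C₁cos(4x) + C₂sin(4x) + (1/8)x.


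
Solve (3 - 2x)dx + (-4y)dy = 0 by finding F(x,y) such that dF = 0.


Check exactness: ∂M/∂y = 0 and ∂N/∂x = 0; equal, so the equation is exact.
Integrate M with respect to x (treating y as constant): ∫M dx = 3x - x^2 + h(y).
Differentiate w.r.t. y and set equal to N: the x-dependent terms already match, leaving h'(y) = -4y. Integrate: h(y) = -2y^2.
So F(x,y) = 3x - x^2 - 2y^2.
General solution: 3x - x^2 - 2y^2 = C.


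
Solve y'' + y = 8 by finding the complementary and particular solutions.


Homogeneous part: r² + 1 = 0 ⇒ r = ±1i, so y_h = C₁cos(x) + C₂sin(x).
Try constant y_p = A; plug in: 1A = 8 ⇒ A = 8.
General solution: y = C₁cos(x) + C₂sin(x) + 8.


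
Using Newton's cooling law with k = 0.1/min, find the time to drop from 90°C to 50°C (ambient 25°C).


From T(t) = T_a + (T₀ - T_a)e^(-kt), set T(t) = 50:
(50 - 25) / (90 - 25) = e^(-0.1t), so t = -ln(0.385)/0.1 ≈ 9.6 minutes.


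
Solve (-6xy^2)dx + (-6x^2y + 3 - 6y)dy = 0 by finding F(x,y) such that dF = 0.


Check exactness: ∂M/∂y = -12xy and ∂N/∂x = -12xy; equal, so the equation is exact.
Integrate M with respect to x (treating y as constant): ∫M dx = -3x^2y^2 + h(y).
Differentiate w.r.t. y and set equal to N: the x-dependent terms already match, leaving h'(y) = 3 - 6y. Integrate: h(y) = 3y - 3y^2.
So F(x,y) = -3x^2y^2 + 3y - 3y^2.
General solution: -3x^2y^2 + 3y - 3y^2 = C.


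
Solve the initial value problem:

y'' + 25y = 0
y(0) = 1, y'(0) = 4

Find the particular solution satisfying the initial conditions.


Characteristic roots of r² + 25 = 0 are ±5i, so y = C₁cos(5x) + C₂sin(5x).
Apply y(0) = 1: C₁ = 1. Differentiate and apply y'(0) = 4: 5·C₂ = 4, so C₂ = 4/5.
Particular solution: y = cos(5x) + (4/5)sin(5x).


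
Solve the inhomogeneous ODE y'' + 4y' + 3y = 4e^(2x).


Characteristic roots of r² + 4r + 3 = 0 are -1, -3.
y_h = C₁e^(-x) + C₂e^(-3x).
Forcing exponent 2 is not a characteristic root; try y_p = Ae^(2x).
Substitute: A·(4 + (4)·2 + (3)) = A·15 = 4, so A = 4/15.
General solution: y = C₁e^(-x) + C₂e^(-3x) + (4/15)e^(2x).


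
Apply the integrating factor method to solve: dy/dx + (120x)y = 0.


P(x) = 120x ⇒ μ = e^(60x²).
Q(x) = 0 so μ y is constant: y = Ce^(-60x²).


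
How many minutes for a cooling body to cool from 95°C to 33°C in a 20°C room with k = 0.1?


From T(t) = T_a + (T₀ - T_a)e^(-kt), set T(t) = 33:
(33 - 20) / (95 - 20) = e^(-0.1t), so t = -ln(0.173)/0.1 ≈ 17.5 minutes.


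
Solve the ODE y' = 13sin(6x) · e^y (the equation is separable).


Separate: e^(-y) dy = 13sin(6x) dx.
Integrate: -e^(-y) = -(13/6)cos(6x) + C₀.
Rearrange: e^(-y) = (13/6)cos(6x) + C.


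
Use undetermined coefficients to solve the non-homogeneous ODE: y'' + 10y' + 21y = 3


Characteristic roots of r² + 10r + 21 = 0 are -3, -7.
y_h = C₁e^(-3x) + C₂e^(-7x).
Constant forcing; try y_p = A. Then 21A = 3 ⇒ A = 1/7.
General solution: y = C₁e^(-3x) + C₂e^(-7x) + 1/7.


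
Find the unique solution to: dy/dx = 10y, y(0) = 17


General solution of y' = 10y is y = Ce^(10x).
Apply y(0) = 17: C = 17.
Particular solution: y = 17e^(10x).


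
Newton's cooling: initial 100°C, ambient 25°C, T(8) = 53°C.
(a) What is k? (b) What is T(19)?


Newton's law: T(t) = T_a + (T₀ - T_a)e^(-kt).
(a) Use T(8) = 53: (53 - 25)/(100 - 25) = e^(-k·8), so k = -ln(0.373)/8 ≈ 0.1232.
(b) Apply k to t = 19: T(19) = 25 + (75)e^(-2.340) ≈ 32.2°C.


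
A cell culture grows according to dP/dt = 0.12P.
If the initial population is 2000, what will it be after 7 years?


The ODE dP/dt = 0.12P has solution P(t) = P(0)e^(0.12t).
Substitute P(0) = 2000 and t = 7: P(7) = 2000 e^(0.84) ≈ 4633.


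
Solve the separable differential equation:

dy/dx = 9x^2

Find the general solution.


Integrate both sides with respect to x: y = ∫ 9x^2 dx = 3x^3 + C.


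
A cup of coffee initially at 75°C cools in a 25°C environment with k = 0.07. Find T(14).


Newton's law: dT/dt = -k(T - T_a) has solution T(t) = T_a + (T₀ - T_a)e^(-kt).
Plug in T_a = 25, T₀ = 75, k = 0.07, t = 14: T(14) = 25 + (50)e^(-0.98) ≈ 43.8°C.


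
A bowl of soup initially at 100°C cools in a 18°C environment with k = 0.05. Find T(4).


Newton's law: dT/dt = -k(T - T_a) has solution T(t) = T_a + (T₀ - T_a)e^(-kt).
Plug in T_a = 18, T₀ = 100, k = 0.05, t = 4: T(4) = 18 + (82)e^(-0.20) ≈ 85.1°C.


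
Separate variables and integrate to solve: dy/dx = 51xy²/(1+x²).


Separate: dy/y² = 51x/(1+x²) dx.
Integrate LHS: ∫ dy/y² = -1/y.
Integrate RHS via u = 1+x²: (51/2)ln(1+x²) + C.
Result: -1/y = (51/2)ln(1+x²) + C.


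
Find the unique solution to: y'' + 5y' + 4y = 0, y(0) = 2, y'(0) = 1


Characteristic roots of r² + 5r + 4 = 0 are -1, -4.
General solution y = c₁ e^(-x) + c₂ e^(-4x).
Apply y(0) = 2: c₁ + c₂ = 2. Apply y'(0) = 1: -1 c₁ - 4 c₂ = 1.
Solve: c₁ = 3, c₂ = -1.
Particular solution: y = 3e^(-x) - e^(-4x).


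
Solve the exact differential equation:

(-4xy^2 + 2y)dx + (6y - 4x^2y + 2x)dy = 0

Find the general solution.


Check exactness: ∂M/∂y = -8xy + 2 and ∂N/∂x = -8xy + 2; equal, so the equation is exact.
Integrate M with respect to x (treating y as constant): ∫M dx = -2x^2y^2 + 2xy + h(y).
Differentiate w.r.t. y and set equal to N: the x-dependent terms already match, leaving h'(y) = 6y. Integrate: h(y) = 3y^2.
So F(x,y) = 3y^2 - 2x^2y^2 + 2xy.
General solution: 3y^2 - 2x^2y^2 + 2xy = C.


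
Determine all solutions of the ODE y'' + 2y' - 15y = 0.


Characteristic equation: r² + 2r - 15 = 0.
Factor: (r - 3)(r + 5) = 0 ⇒ r = 3, -5 (distinct real).
General solution: y = C₁e^(3x) + C₂e^(-5x).


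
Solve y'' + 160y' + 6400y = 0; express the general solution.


Characteristic equation: r² + 160r + 6400 = 0, i.e. (r + 80)² = 0.
Repeated root r = -80; include an x factor for the second linearly independent solution.
General solution: y = (C₁ + C₂x)e^(-80x).


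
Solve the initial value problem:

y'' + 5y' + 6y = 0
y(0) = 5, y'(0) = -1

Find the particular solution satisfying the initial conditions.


Characteristic roots of r² + 5r + 6 = 0 are -3, -2.
General solution y = c₁ e^(-3x) + c₂ e^(-2x).
Apply y(0) = 5: c₁ + c₂ = 5. Apply y'(0) = -1: -3 c₁ - 2 c₂ = -1.
Solve: c₁ = -9, c₂ = 14.
Particular solution: y = -9e^(-3x) + 14e^(-2x).


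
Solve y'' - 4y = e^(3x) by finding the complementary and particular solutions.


Characteristic roots of r² - 4 = 0 are -2, 2.
y_h = C₁e^(-2x) + C₂e^(2x).
Forcing exponent 3 is not a characteristic root; try y_p = Ae^(3x).
Substitute: A·(9 + (0)·3 + (-4)) = A·5 = 1, so A = 1/5.
General solution: y = C₁e^(-2x) + C₂e^(2x) + (1/5)e^(3x).


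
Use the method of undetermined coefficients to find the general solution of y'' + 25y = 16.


Homogeneous part: r² + 25 = 0 ⇒ r = ±5i, so y_h = C₁cos(5x) + C₂sin(5x).
Try constant y_p = A; plug in: 25A = 16 ⇒ A = 16/25.
General solution: y = C₁cos(5x) + C₂sin(5x) + 16/25.


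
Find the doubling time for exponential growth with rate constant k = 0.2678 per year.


Exponential growth: P(t) = P₀ e^(0.2678t). Set P(t)/P₀ = 2: e^(0.2678t) = 2.
Solve: t = ln(2)/0.2678 ≈ 2.59 years.


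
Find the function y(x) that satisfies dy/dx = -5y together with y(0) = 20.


General solution of y' = -5y is y = Ce^(-5x).
Apply y(0) = 20: C = 20.
Particular solution: y = 20e^(-5x).


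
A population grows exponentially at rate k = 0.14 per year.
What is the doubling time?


Exponential growth: P(t) = P₀ e^(0.14t). Set P(t)/P₀ = 2: e^(0.14t) = 2.
Solve: t = ln(2)/0.14 ≈ 4.95 years.


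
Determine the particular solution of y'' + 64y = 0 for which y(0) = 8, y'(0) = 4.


Characteristic roots of r² + 64 = 0 are ±8i, so y = C₁cos(8x) + C₂sin(8x).
Apply y(0) = 8: C₁ = 8. Differentiate and apply y'(0) = 4: 8·C₂ = 4, so C₂ = 1/2.
Particular solution: y = 8cos(8x) + (1/2)sin(8x).


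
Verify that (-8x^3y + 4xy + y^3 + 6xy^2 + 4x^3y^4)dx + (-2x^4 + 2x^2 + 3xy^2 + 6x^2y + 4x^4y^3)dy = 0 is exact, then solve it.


Check exactness: ∂M/∂y = -8x^3 + 4x + 3y^2 + 12xy + 16x^3y^3 and ∂N/∂x = -8x^3 + 4x + 3y^2 + 12xy + 16x^3y^3; equal, so the equation is exact.
Integrate M with respect to x (treating y as constant): ∫M dx = -2x^4y + 2x^2y + xy^3 + 3x^2y^2 + x^4y^4 + h(y).
Differentiate w.r.t. y and set equal to N: all terms match, so h'(y) = 0 and h is a constant absorbed into C.
General solution: -2x^4y + 2x^2y + xy^3 + 3x^2y^2 + x^4y^4 = C.


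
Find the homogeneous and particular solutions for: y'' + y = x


Homogeneous: r² + 1 = 0 ⇒ r = ±1i, y_h = C₁cos(x) + C₂sin(x).
Polynomial forcing; try y_p = Ax + B. Then y_p'' + 1 y_p = 1(Ax + B) = x, so B = 0 and A = 1.
General solution: y = C₁cos(x) + C₂sin(x) + x.


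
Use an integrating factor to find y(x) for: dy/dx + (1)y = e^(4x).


P(x) = 1 ⇒ μ = e^(x).
(μ y)' = e^(5x) ⇒ μ y = e^(5x)/5 + C.
Divide by μ: y = (1/5)e^(4x) + Ce^(-x).


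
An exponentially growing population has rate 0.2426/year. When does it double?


Exponential growth: P(t) = P₀ e^(0.2426t). Set P(t)/P₀ = 2: e^(0.2426t) = 2.
Solve: t = ln(2)/0.2426 ≈ 2.86 years.


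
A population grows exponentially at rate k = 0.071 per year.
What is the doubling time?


Exponential growth: P(t) = P₀ e^(0.071t). Set P(t)/P₀ = 2: e^(0.071t) = 2.
Solve: t = ln(2)/0.071 ≈ 9.76 years.


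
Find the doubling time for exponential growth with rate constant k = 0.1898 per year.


Exponential growth: P(t) = P₀ e^(0.1898t). Set P(t)/P₀ = 2: e^(0.1898t) = 2.
Solve: t = ln(2)/0.1898 ≈ 3.65 years.


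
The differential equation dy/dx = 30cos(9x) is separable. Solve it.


g(y) = 1, so integrate directly: y = ∫ 30cos(9x) dx = (10/3)sin(9x) + C.


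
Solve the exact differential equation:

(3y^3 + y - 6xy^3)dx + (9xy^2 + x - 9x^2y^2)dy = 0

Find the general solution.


Check exactness: ∂M/∂y = 9y^2 + 1 - 18xy^2 and ∂N/∂x = 9y^2 + 1 - 18xy^2; equal, so the equation is exact.
Integrate M with respect to x (treating y as constant): ∫M dx = 3xy^3 + xy - 3x^2y^3 + h(y).
Differentiate w.r.t. y and set equal to N: all terms match, so h'(y) = 0 and h is a constant absorbed into C.
General solution: 3xy^3 + xy - 3x^2y^3 = C.


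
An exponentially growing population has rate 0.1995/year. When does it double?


Exponential growth: P(t) = P₀ e^(0.1995t). Set P(t)/P₀ = 2: e^(0.1995t) = 2.
Solve: t = ln(2)/0.1995 ≈ 3.47 years.


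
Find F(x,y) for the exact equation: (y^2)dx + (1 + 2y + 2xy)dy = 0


Check exactness: ∂M/∂y = 2y and ∂N/∂x = 2y; equal, so the equation is exact.
Integrate M with respect to x (treating y as constant): ∫M dx = xy^2 + h(y).
Differentiate w.r.t. y and set equal to N: the x-dependent terms already match, leaving h'(y) = 1 + 2y. Integrate: h(y) = y + y^2.
So F(x,y) = y + y^2 + xy^2.
General solution: y + y^2 + xy^2 = C.


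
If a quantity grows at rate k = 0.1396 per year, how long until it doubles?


Exponential growth: P(t) = P₀ e^(0.1396t). Set P(t)/P₀ = 2: e^(0.1396t) = 2.
Solve: t = ln(2)/0.1396 ≈ 4.97 years.


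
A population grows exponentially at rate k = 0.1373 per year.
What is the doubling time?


Exponential growth: P(t) = P₀ e^(0.1373t). Set P(t)/P₀ = 2: e^(0.1373t) = 2.
Solve: t = ln(2)/0.1373 ≈ 5.05 years.


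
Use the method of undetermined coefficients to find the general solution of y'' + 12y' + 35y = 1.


Characteristic roots of r² + 12r + 35 = 0 are -7, -5.
y_h = C₁e^(-7x) + C₂e^(-5x).
Constant forcing; try y_p = A. Then 35A = 1 ⇒ A = 1/35.
General solution: y = C₁e^(-7x) + C₂e^(-5x) + 1/35.


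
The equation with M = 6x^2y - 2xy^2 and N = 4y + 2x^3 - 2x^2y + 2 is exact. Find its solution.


Check exactness: ∂M/∂y = 6x^2 - 4xy and ∂N/∂x = 6x^2 - 4xy; equal, so the equation is exact.
Integrate M with respect to x (treating y as constant): ∫M dx = 2x^3y - x^2y^2 + h(y).
Differentiate w.r.t. y and set equal to N: the x-dependent terms already match, leaving h'(y) = 4y + 2. Integrate: h(y) = 2y^2 + 2y.
So F(x,y) = 2y^2 + 2x^3y - x^2y^2 + 2y.
General solution: 2y^2 + 2x^3y - x^2y^2 + 2y = C.


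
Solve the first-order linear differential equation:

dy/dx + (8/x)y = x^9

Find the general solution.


P(x) = 8/x ⇒ μ = x^8.
(x^8 y)' = x^8·x^9 = x^17.
Integrate: x^8 y = x^18/(18) + C.
Solve for y: y = (1/18)x^10 + C/x^8.


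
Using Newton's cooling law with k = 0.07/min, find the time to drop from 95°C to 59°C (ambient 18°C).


From T(t) = T_a + (T₀ - T_a)e^(-kt), set T(t) = 59:
(59 - 18) / (95 - 18) = e^(-0.07t), so t = -ln(0.532)/0.07 ≈ 9.0 minutes.


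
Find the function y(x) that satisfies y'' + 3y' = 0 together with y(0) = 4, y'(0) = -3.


Characteristic roots of r² + 3r = 0 are 0, -3.
General solution y = c₁ + c₂ e^(-3x).
Apply y(0) = 4: c₁ + c₂ = 4. Apply y'(0) = -3: 0 c₁ - 3 c₂ = -3.
Solve: c₁ = 3, c₂ = 1.
Particular solution: y = 3 + e^(-3x).


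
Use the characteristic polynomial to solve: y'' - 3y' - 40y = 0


Characteristic equation: r² - 3r - 40 = 0.
Factor: (r + 5)(r - 8) = 0 ⇒ r = -5, 8 (distinct real).
General solution: y = C₁e^(-5x) + C₂e^(8x).


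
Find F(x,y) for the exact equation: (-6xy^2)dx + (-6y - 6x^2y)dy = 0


Check exactness: ∂M/∂y = -12xy and ∂N/∂x = -12xy; equal, so the equation is exact.
Integrate M with respect to x (treating y as constant): ∫M dx = -3x^2y^2 + h(y).
Differentiate w.r.t. y and set equal to N: the x-dependent terms already match, leaving h'(y) = -6y. Integrate: h(y) = -3y^2.
So F(x,y) = -3y^2 - 3x^2y^2.
General solution: -3y^2 - 3x^2y^2 = C.


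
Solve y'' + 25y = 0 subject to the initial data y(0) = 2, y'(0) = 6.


Characteristic roots of r² + 25 = 0 are ±5i, so y = C₁cos(5x) + C₂sin(5x).
Apply y(0) = 2: C₁ = 2. Differentiate and apply y'(0) = 6: 5·C₂ = 6, so C₂ = 6/5.
Particular solution: y = 2cos(5x) + (6/5)sin(5x).


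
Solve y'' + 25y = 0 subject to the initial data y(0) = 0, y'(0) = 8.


Characteristic roots of r² + 25 = 0 are ±5i, so y = C₁cos(5x) + C₂sin(5x).
Apply y(0) = 0: C₁ = 0. Differentiate and apply y'(0) = 8: 5·C₂ = 8, so C₂ = 8/5.
Particular solution: y = (8/5)sin(5x).


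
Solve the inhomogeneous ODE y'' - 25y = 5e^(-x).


Characteristic roots of r² - 25 = 0 are 5, -5.
y_h = C₁e^(5x) + C₂e^(-5x).
Forcing exponent -1 is not a characteristic root; try y_p = Ae^(-x).
Substitute: A·(1 + (0)·-1 + (-25)) = A·-24 = 5, so A = -5/24.
General solution: y = C₁e^(5x) + C₂e^(-5x) - (5/24)e^(-x).


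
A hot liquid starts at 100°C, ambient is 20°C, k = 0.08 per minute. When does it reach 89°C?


From T(t) = T_a + (T₀ - T_a)e^(-kt), set T(t) = 89:
(89 - 20) / (100 - 20) = e^(-0.08t), so t = -ln(0.863)/0.08 ≈ 1.8 minutes.


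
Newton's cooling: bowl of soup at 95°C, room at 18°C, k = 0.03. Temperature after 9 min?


Newton's law: dT/dt = -k(T - T_a) has solution T(t) = T_a + (T₀ - T_a)e^(-kt).
Plug in T_a = 18, T₀ = 95, k = 0.03, t = 9: T(9) = 18 + (77)e^(-0.27) ≈ 76.8°C.


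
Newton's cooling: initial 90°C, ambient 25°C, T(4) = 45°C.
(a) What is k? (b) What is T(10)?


Newton's law: T(t) = T_a + (T₀ - T_a)e^(-kt).
(a) Use T(4) = 45: (45 - 25)/(90 - 25) = e^(-k·4), so k = -ln(0.308)/4 ≈ 0.2947.
(b) Apply k to t = 10: T(10) = 25 + (65)e^(-2.947) ≈ 28.4°C.


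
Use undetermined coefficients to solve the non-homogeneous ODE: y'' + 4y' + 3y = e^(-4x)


Characteristic roots of r² + 4r + 3 = 0 are -3, -1.
y_h = C₁e^(-3x) + C₂e^(-x).
Forcing exponent -4 is not a characteristic root; try y_p = Ae^(-4x).
Substitute: A·(16 + (4)·-4 + (3)) = A·3 = 1, so A = 1/3.
General solution: y = C₁e^(-3x) + C₂e^(-x) + (1/3)e^(-4x).


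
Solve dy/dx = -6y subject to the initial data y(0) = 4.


General solution of y' = -6y is y = Ce^(-6x).
Apply y(0) = 4: C = 4.
Particular solution: y = 4e^(-6x).


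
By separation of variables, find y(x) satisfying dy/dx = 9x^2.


Integrate both sides with respect to x: y = ∫ 9x^2 dx = 3x^3 + C.


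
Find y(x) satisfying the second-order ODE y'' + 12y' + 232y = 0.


Characteristic equation: r² + 12r + 232 = 0.
Discriminant is negative; roots r = -6 ± 14i (complex conjugate pair).
General solution uses e^(α x)(C₁ cos(β x) + C₂ sin(β x)): y = e^(-6x)(C₁cos(14x) + C₂sin(14x)).


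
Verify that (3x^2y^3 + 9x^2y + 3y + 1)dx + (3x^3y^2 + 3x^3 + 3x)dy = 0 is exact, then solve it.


Check exactness: ∂M/∂y = 9x^2y^2 + 9x^2 + 3 and ∂N/∂x = 9x^2y^2 + 9x^2 + 3; equal, so the equation is exact.
Integrate M with respect to x (treating y as constant): ∫M dx = x^3y^3 + 3x^3y + 3xy + x + h(y).
Differentiate w.r.t. y and set equal to N: all terms match, so h'(y) = 0 and h is a constant absorbed into C.
General solution: x^3y^3 + 3x^3y + 3xy + x = C.


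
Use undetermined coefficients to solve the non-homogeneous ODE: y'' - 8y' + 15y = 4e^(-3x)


Characteristic roots of r² - 8r + 15 = 0 are 3, 5.
y_h = C₁e^(3x) + C₂e^(5x).
Forcing exponent -3 is not a characteristic root; try y_p = Ae^(-3x).
Substitute: A·(9 + (-8)·-3 + (15)) = A·48 = 4, so A = 1/12.
General solution: y = C₁e^(3x) + C₂e^(5x) + (1/12)e^(-3x).


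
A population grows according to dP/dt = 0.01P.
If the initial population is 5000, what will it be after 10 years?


The ODE dP/dt = 0.01P has solution P(t) = P(0)e^(0.01t).
Substitute P(0) = 5000 and t = 10: P(10) = 5000 e^(0.10) ≈ 5526.


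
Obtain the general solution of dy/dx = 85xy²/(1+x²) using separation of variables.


Separate: dy/y² = 85x/(1+x²) dx.
Integrate LHS: ∫ dy/y² = -1/y.
Integrate RHS via u = 1+x²: (85/2)ln(1+x²) + C.
Result: -1/y = (85/2)ln(1+x²) + C.


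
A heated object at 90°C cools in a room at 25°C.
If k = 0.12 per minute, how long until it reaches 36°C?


From T(t) = T_a + (T₀ - T_a)e^(-kt), set T(t) = 36:
(36 - 25) / (90 - 25) = e^(-0.12t), so t = -ln(0.169)/0.12 ≈ 14.8 minutes.


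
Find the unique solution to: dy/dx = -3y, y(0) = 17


General solution of y' = -3y is y = Ce^(-3x).
Apply y(0) = 17: C = 17.
Particular solution: y = 17e^(-3x).


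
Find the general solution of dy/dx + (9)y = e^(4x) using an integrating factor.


P(x) = 9 ⇒ μ = e^(9x).
(μ y)' = e^(13x) ⇒ μ y = e^(13x)/13 + C.
Divide by μ: y = (1/13)e^(4x) + Ce^(-9x).


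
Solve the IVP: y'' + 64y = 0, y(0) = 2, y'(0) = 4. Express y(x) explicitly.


Characteristic roots of r² + 64 = 0 are ±8i, so y = C₁cos(8x) + C₂sin(8x).
Apply y(0) = 2: C₁ = 2. Differentiate and apply y'(0) = 4: 8·C₂ = 4, so C₂ = 1/2.
Particular solution: y = 2cos(8x) + (1/2)sin(8x).


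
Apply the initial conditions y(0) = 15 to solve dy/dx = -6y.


General solution of y' = -6y is y = Ce^(-6x).
Apply y(0) = 15: C = 15.
Particular solution: y = 15e^(-6x).


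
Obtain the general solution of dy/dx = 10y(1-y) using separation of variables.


Separate: dy/[y(1-y)] = 10 dx.
Partial fractions: 1/[y(1-y)] = 1/y + 1/(1-y).
Integrate: ln|y/(1-y)| = 10x + C₀.
Solve for y: y = 1/(1 + Ce^(-10x)).


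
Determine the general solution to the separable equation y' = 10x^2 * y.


Separate variables: dy/y = 10x^2 dx.
Integrate: ln|y| = (10/3)x^3 + C₀.
Exponentiate: y = Ce^((10/3)x^3).


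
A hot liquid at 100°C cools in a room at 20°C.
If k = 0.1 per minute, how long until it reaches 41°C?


From T(t) = T_a + (T₀ - T_a)e^(-kt), set T(t) = 41:
(41 - 20) / (100 - 20) = e^(-0.1t), so t = -ln(0.263)/0.1 ≈ 13.4 minutes.


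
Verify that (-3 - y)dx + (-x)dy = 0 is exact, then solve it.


Check exactness: ∂M/∂y = -1 and ∂N/∂x = -1; equal, so the equation is exact.
Integrate M with respect to x (treating y as constant): ∫M dx = -3x - xy + h(y).
Differentiate w.r.t. y and set equal to N: all terms match, so h'(y) = 0 and h is a constant absorbed into C.
General solution: -3x - xy = C.


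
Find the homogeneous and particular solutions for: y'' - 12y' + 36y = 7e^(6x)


Characteristic polynomial (r - 6)² = 0; repeated root r = 6.
y_h = (C₁ + C₂x)e^(6x). Forcing matches the repeated root (resonance), so try y_p = Ax² e^(6x).
Substitute and solve for A: 2A = 7, so A = 7/2.
General solution: y = (C₁ + C₂x + (7/2)x²)e^(6x).


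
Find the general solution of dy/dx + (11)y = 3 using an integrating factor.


P(x) = 11, Q(x) = 3; integrating factor μ = e^(11x).
(μ y)' = 3e^(11x) ⇒ μ y = (3/11)e^(11x) + C.
Divide by μ: y = 3/11 + Ce^(-11x).


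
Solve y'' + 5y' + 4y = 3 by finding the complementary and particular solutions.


Characteristic roots of r² + 5r + 4 = 0 are -1, -4.
y_h = C₁e^(-x) + C₂e^(-4x).
Constant forcing; try y_p = A. Then 4A = 3 ⇒ A = 3/4.
General solution: y = C₁e^(-x) + C₂e^(-4x) + 3/4.


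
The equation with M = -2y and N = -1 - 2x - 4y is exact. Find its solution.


Check exactness: ∂M/∂y = -2 and ∂N/∂x = -2; equal, so the equation is exact.
Integrate M with respect to x (treating y as constant): ∫M dx = -2xy + h(y).
Differentiate w.r.t. y and set equal to N: the x-dependent terms already match, leaving h'(y) = -1 - 4y. Integrate: h(y) = -y - 2y^2.
So F(x,y) = -y - 2xy - 2y^2.
General solution: -y - 2xy - 2y^2 = C.


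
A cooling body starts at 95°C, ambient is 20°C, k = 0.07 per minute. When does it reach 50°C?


From T(t) = T_a + (T₀ - T_a)e^(-kt), set T(t) = 50:
(50 - 20) / (95 - 20) = e^(-0.07t), so t = -ln(0.400)/0.07 ≈ 13.1 minutes.


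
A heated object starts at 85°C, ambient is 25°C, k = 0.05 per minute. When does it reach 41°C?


From T(t) = T_a + (T₀ - T_a)e^(-kt), set T(t) = 41:
(41 - 25) / (85 - 25) = e^(-0.05t), so t = -ln(0.267)/0.05 ≈ 26.4 minutes.


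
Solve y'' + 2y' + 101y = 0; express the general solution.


Characteristic equation: r² + 2r + 101 = 0.
Discriminant is negative; roots r = -1 ± 10i (complex conjugate pair).
General solution uses e^(α x)(C₁ cos(β x) + C₂ sin(β x)): y = e^(-x)(C₁cos(10x) + C₂sin(10x)).


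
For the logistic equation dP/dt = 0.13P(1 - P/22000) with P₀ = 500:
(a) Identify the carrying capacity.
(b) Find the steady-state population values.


Logistic ODE dP/dt = 0.13P(1 - P/22000) has equilibria where dP/dt = 0, i.e. P = 0 or P = 22000.
The coefficient (1 - P/K) = 0 when P = K, identifying K = 22000 as the carrying capacity.
(a) K = 22000; (b) equilibria P = 0 and P = 22000.


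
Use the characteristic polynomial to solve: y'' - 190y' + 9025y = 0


Characteristic equation: r² - 190r + 9025 = 0, i.e. (r - 95)² = 0.
Repeated root r = 95; include an x factor for the second linearly independent solution.
General solution: y = (C₁ + C₂x)e^(95x).


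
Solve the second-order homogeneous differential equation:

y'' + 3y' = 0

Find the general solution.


Characteristic equation: r² + 3r = 0.
Factor: (r - 0)(r + 3) = 0 ⇒ r = 0, -3 (distinct real).
General solution: y = C₁ + C₂e^(-3x).


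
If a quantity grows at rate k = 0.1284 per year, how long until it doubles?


Exponential growth: P(t) = P₀ e^(0.1284t). Set P(t)/P₀ = 2: e^(0.1284t) = 2.
Solve: t = ln(2)/0.1284 ≈ 5.40 years.


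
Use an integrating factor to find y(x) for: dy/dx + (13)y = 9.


P(x) = 13, Q(x) = 9; integrating factor μ = e^(13x).
(μ y)' = 9e^(13x) ⇒ μ y = (9/13)e^(13x) + C.
Divide by μ: y = 9/13 + Ce^(-13x).


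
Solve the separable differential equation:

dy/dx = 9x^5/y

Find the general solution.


Separate variables: y dy = 9x^5 dx.
Integrate both sides: y²/2 = (3/2)x^6 + C₀.
Multiply by 2: y² = 3x^6 + C.


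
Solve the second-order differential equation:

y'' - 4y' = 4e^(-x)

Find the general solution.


Characteristic roots of r² - 4r = 0 are 4, 0.
y_h = C₁e^(4x) + C₂.
Forcing exponent -1 is not a characteristic root; try y_p = Ae^(-x).
Substitute: A·(1 + (-4)·-1 + (0)) = A·5 = 4, so A = 4/5.
General solution: y = C₁e^(4x) + C₂ + (4/5)e^(-x).


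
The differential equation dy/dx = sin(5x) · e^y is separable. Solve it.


Separate: e^(-y) dy = sin(5x) dx.
Integrate: -e^(-y) = -(1/5)cos(5x) + C₀.
Rearrange: e^(-y) = (1/5)cos(5x) + C.


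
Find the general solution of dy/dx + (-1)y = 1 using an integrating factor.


P(x) = -1 ⇒ μ = e^(-x).
(μ y)' = e^(-x) ⇒ μ y = -e^(-x) + C.
Divide by μ: y = -1 + Ce^(x).


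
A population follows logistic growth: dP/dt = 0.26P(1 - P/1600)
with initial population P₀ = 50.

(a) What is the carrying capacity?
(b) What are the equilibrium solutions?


Logistic ODE dP/dt = 0.26P(1 - P/1600) has equilibria where dP/dt = 0, i.e. P = 0 or P = 1600.
The coefficient (1 - P/K) = 0 when P = K, identifying K = 1600 as the carrying capacity.
(a) K = 1600; (b) equilibria P = 0 and P = 1600.


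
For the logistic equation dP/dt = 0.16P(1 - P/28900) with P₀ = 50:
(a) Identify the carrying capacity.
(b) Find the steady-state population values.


Logistic ODE dP/dt = 0.16P(1 - P/28900) has equilibria where dP/dt = 0, i.e. P = 0 or P = 28900.
The coefficient (1 - P/K) = 0 when P = K, identifying K = 28900 as the carrying capacity.
(a) K = 28900; (b) equilibria P = 0 and P = 28900.


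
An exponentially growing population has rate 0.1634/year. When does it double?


Exponential growth: P(t) = P₀ e^(0.1634t). Set P(t)/P₀ = 2: e^(0.1634t) = 2.
Solve: t = ln(2)/0.1634 ≈ 4.24 years.


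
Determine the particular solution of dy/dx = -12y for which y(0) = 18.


General solution of y' = -12y is y = Ce^(-12x).
Apply y(0) = 18: C = 18.
Particular solution: y = 18e^(-12x).


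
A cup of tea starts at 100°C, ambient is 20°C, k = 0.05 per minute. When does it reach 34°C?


From T(t) = T_a + (T₀ - T_a)e^(-kt), set T(t) = 34:
(34 - 20) / (100 - 20) = e^(-0.05t), so t = -ln(0.175)/0.05 ≈ 34.9 minutes.


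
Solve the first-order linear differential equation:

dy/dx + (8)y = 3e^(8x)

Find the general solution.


P(x) = 8 ⇒ μ = e^(8x).
(μ y)' = 3e^(16x) ⇒ μ y = (3/16)e^(16x) + C.
Divide by μ: y = (3/16)e^(8x) + Ce^(-8x).


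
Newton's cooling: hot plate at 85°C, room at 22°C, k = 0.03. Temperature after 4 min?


Newton's law: dT/dt = -k(T - T_a) has solution T(t) = T_a + (T₀ - T_a)e^(-kt).
Plug in T_a = 22, T₀ = 85, k = 0.03, t = 4: T(4) = 22 + (63)e^(-0.12) ≈ 77.9°C.


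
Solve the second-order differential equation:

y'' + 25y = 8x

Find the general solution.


Homogeneous: r² + 25 = 0 ⇒ r = ±5i, y_h = C₁cos(5x) + C₂sin(5x).
Polynomial forcing; try y_p = Ax + B. Then y_p'' + 25 y_p = 25(Ax + B) = 8x, so B = 0 and A = 8/25.
General solution: y = C₁cos(5x) + C₂sin(5x) + (8/25)x.


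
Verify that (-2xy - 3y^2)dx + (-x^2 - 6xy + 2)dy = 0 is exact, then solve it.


Check exactness: ∂M/∂y = -2x - 6y and ∂N/∂x = -2x - 6y; equal, so the equation is exact.
Integrate M with respect to x (treating y as constant): ∫M dx = -x^2y - 3xy^2 + h(y).
Differentiate w.r.t. y and set equal to N: the x-dependent terms already match, leaving h'(y) = 2. Integrate: h(y) = 2y.
So F(x,y) = -x^2y - 3xy^2 + 2y.
General solution: -x^2y - 3xy^2 + 2y = C.


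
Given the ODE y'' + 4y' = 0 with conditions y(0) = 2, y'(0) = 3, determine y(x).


Characteristic roots of r² + 4r = 0 are -4, 0.
General solution y = c₁ e^(-4x) + c₂.
Apply y(0) = 2: c₁ + c₂ = 2. Apply y'(0) = 3: -4 c₁ + 0 c₂ = 3.
Solve: c₁ = -3/4, c₂ = 11/4.
Particular solution: y = -(3/4)e^(-4x) + 11/4.


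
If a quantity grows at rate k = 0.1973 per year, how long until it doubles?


Exponential growth: P(t) = P₀ e^(0.1973t). Set P(t)/P₀ = 2: e^(0.1973t) = 2.
Solve: t = ln(2)/0.1973 ≈ 3.51 years.


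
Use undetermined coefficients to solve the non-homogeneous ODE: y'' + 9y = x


Homogeneous: r² + 9 = 0 ⇒ r = ±3i, y_h = C₁cos(3x) + C₂sin(3x).
Polynomial forcing; try y_p = Ax + B. Then y_p'' + 9 y_p = 9(Ax + B) = x, so B = 0 and A = 1/9.
General solution: y = C₁cos(3x) + C₂sin(3x) + (1/9)x.


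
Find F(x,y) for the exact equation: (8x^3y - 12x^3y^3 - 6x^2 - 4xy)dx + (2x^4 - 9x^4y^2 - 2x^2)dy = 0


Check exactness: ∂M/∂y = 8x^3 - 36x^3y^2 - 4x and ∂N/∂x = 8x^3 - 36x^3y^2 - 4x; equal, so the equation is exact.
Integrate M with respect to x (treating y as constant): ∫M dx = 2x^4y - 3x^4y^3 - 2x^3 - 2x^2y + h(y).
Differentiate w.r.t. y and set equal to N: all terms match, so h'(y) = 0 and h is a constant absorbed into C.
General solution: 2x^4y - 3x^4y^3 - 2x^3 - 2x^2y = C.


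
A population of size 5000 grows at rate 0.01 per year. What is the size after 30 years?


The ODE dP/dt = 0.01P has solution P(t) = P(0)e^(0.01t).
Substitute P(0) = 5000 and t = 30: P(30) = 5000 e^(0.30) ≈ 6749.


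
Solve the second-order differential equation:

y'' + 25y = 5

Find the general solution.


Homogeneous part: r² + 25 = 0 ⇒ r = ±5i, so y_h = C₁cos(5x) + C₂sin(5x).
Try constant y_p = A; plug in: 25A = 5 ⇒ A = 1/5.
General solution: y = C₁cos(5x) + C₂sin(5x) + 1/5.


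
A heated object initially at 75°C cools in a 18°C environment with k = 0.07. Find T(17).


Newton's law: dT/dt = -k(T - T_a) has solution T(t) = T_a + (T₀ - T_a)e^(-kt).
Plug in T_a = 18, T₀ = 75, k = 0.07, t = 17: T(17) = 18 + (57)e^(-1.19) ≈ 35.3°C.


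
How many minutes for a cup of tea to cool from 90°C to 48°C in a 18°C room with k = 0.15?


From T(t) = T_a + (T₀ - T_a)e^(-kt), set T(t) = 48:
(48 - 18) / (90 - 18) = e^(-0.15t), so t = -ln(0.417)/0.15 ≈ 5.8 minutes.


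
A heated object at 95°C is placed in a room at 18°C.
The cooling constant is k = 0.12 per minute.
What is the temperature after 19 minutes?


Newton's law: dT/dt = -k(T - T_a) has solution T(t) = T_a + (T₀ - T_a)e^(-kt).
Plug in T_a = 18, T₀ = 95, k = 0.12, t = 19: T(19) = 18 + (77)e^(-2.28) ≈ 25.9°C.


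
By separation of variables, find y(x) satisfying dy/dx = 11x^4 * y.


Separate variables: dy/y = 11x^4 dx.
Integrate: ln|y| = (11/5)x^5 + C₀.
Exponentiate: y = Ce^((11/5)x^5).


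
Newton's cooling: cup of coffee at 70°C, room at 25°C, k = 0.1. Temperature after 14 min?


Newton's law: dT/dt = -k(T - T_a) has solution T(t) = T_a + (T₀ - T_a)e^(-kt).
Plug in T_a = 25, T₀ = 70, k = 0.1, t = 14: T(14) = 25 + (45)e^(-1.40) ≈ 36.1°C.


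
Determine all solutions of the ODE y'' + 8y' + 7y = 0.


Characteristic equation: r² + 8r + 7 = 0.
Factor: (r + 7)(r + 1) = 0 ⇒ r = -7, -1 (distinct real).
General solution: y = C₁e^(-7x) + C₂e^(-x).


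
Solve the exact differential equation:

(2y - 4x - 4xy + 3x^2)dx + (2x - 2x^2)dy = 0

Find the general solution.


Check exactness: ∂M/∂y = 2 - 4x and ∂N/∂x = 2 - 4x; equal, so the equation is exact.
Integrate M with respect to x (treating y as constant): ∫M dx = 2xy - 2x^2 - 2x^2y + x^3 + h(y).
Differentiate w.r.t. y and set equal to N: all terms match, so h'(y) = 0 and h is a constant absorbed into C.
General solution: 2xy - 2x^2 - 2x^2y + x^3 = C.


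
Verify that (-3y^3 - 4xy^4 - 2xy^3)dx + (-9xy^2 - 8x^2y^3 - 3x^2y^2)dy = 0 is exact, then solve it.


Check exactness: ∂M/∂y = -9y^2 - 16xy^3 - 6xy^2 and ∂N/∂x = -9y^2 - 16xy^3 - 6xy^2; equal, so the equation is exact.
Integrate M with respect to x (treating y as constant): ∫M dx = -3xy^3 - 2x^2y^4 - x^2y^3 + h(y).
Differentiate w.r.t. y and set equal to N: all terms match, so h'(y) = 0 and h is a constant absorbed into C.
General solution: -3xy^3 - 2x^2y^4 - x^2y^3 = C.


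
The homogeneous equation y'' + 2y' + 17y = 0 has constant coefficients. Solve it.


Characteristic equation: r² + 2r + 17 = 0.
Discriminant is negative; roots r = -1 ± 4i (complex conjugate pair).
General solution uses e^(α x)(C₁ cos(β x) + C₂ sin(β x)): y = e^(-x)(C₁cos(4x) + C₂sin(4x)).


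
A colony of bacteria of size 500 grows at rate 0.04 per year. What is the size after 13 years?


The ODE dP/dt = 0.04P has solution P(t) = P(0)e^(0.04t).
Substitute P(0) = 500 and t = 13: P(13) = 500 e^(0.52) ≈ 841.


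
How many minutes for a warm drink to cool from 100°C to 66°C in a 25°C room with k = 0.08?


From T(t) = T_a + (T₀ - T_a)e^(-kt), set T(t) = 66:
(66 - 25) / (100 - 25) = e^(-0.08t), so t = -ln(0.547)/0.08 ≈ 7.5 minutes.


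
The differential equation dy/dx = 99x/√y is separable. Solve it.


Separate: √y dy = 99x dx.
Integrate: (2/3)y^(3/2) = (99/2)x² + C.


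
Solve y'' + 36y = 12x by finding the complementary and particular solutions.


Homogeneous: r² + 36 = 0 ⇒ r = ±6i, y_h = C₁cos(6x) + C₂sin(6x).
Polynomial forcing; try y_p = Ax + B. Then y_p'' + 36 y_p = 36(Ax + B) = 12x, so B = 0 and A = 1/3.
General solution: y = C₁cos(6x) + C₂sin(6x) + (1/3)x.


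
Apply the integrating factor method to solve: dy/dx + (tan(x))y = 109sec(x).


P(x) = tan(x) ⇒ μ = e^(∫tan(x)dx) = sec(x).
(sec(x) y)' = 109sec²(x) ⇒ sec(x) y = 109tan(x) + C.
Multiply by cos(x): y = 109sin(x) + C·cos(x).


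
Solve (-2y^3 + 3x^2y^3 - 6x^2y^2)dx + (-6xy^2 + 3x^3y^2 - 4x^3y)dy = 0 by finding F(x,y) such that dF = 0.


Check exactness: ∂M/∂y = -6y^2 + 9x^2y^2 - 12x^2y and ∂N/∂x = -6y^2 + 9x^2y^2 - 12x^2y; equal, so the equation is exact.
Integrate M with respect to x (treating y as constant): ∫M dx = -2xy^3 + x^3y^3 - 2x^3y^2 + h(y).
Differentiate w.r.t. y and set equal to N: all terms match, so h'(y) = 0 and h is a constant absorbed into C.
General solution: -2xy^3 + x^3y^3 - 2x^3y^2 = C.


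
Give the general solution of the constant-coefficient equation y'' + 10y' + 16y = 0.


Characteristic equation: r² + 10r + 16 = 0.
Factor: (r + 8)(r + 2) = 0 ⇒ r = -8, -2 (distinct real).
General solution: y = C₁e^(-8x) + C₂e^(-2x).


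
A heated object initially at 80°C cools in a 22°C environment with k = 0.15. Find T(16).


Newton's law: dT/dt = -k(T - T_a) has solution T(t) = T_a + (T₀ - T_a)e^(-kt).
Plug in T_a = 22, T₀ = 80, k = 0.15, t = 16: T(16) = 22 + (58)e^(-2.40) ≈ 27.3°C.


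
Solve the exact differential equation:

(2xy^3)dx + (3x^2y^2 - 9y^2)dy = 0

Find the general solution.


Check exactness: ∂M/∂y = 6xy^2 and ∂N/∂x = 6xy^2; equal, so the equation is exact.
Integrate M with respect to x (treating y as constant): ∫M dx = x^2y^3 + h(y).
Differentiate w.r.t. y and set equal to N: the x-dependent terms already match, leaving h'(y) = -9y^2. Integrate: h(y) = -3y^3.
So F(x,y) = x^2y^3 - 3y^3.
General solution: x^2y^3 - 3y^3 = C.


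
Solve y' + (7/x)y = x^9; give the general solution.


P(x) = 7/x ⇒ μ = x^7.
(x^7 y)' = x^7·x^9 = x^16.
Integrate: x^7 y = x^17/(17) + C.
Solve for y: y = (1/17)x^10 + C/x^7.


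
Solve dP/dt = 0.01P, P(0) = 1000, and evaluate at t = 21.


The ODE dP/dt = 0.01P has solution P(t) = P(0)e^(0.01t).
Substitute P(0) = 1000 and t = 21: P(21) = 1000 e^(0.21) ≈ 1234.


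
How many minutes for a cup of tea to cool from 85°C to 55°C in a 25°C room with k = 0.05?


From T(t) = T_a + (T₀ - T_a)e^(-kt), set T(t) = 55:
(55 - 25) / (85 - 25) = e^(-0.05t), so t = -ln(0.500)/0.05 ≈ 13.9 minutes.


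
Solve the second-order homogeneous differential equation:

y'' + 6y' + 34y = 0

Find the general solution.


Characteristic equation: r² + 6r + 34 = 0.
Discriminant is negative; roots r = -3 ± 5i (complex conjugate pair).
General solution uses e^(α x)(C₁ cos(β x) + C₂ sin(β x)): y = e^(-3x)(C₁cos(5x) + C₂sin(5x)).


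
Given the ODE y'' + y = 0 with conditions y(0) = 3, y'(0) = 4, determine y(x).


Characteristic roots of r² + 1 = 0 are ±1i, so y = C₁cos(x) + C₂sin(x).
Apply y(0) = 3: C₁ = 3. Differentiate and apply y'(0) = 4: 1·C₂ = 4, so C₂ = 4.
Particular solution: y = 3cos(x) + 4sin(x).


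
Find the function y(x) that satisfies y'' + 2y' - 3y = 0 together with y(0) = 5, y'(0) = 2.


Characteristic roots of r² + 2r - 3 = 0 are 1, -3.
General solution y = c₁ e^(x) + c₂ e^(-3x).
Apply y(0) = 5: c₁ + c₂ = 5. Apply y'(0) = 2: 1 c₁ - 3 c₂ = 2.
Solve: c₁ = 17/4, c₂ = 3/4.
Particular solution: y = (17/4)e^(x) + (3/4)e^(-3x).
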